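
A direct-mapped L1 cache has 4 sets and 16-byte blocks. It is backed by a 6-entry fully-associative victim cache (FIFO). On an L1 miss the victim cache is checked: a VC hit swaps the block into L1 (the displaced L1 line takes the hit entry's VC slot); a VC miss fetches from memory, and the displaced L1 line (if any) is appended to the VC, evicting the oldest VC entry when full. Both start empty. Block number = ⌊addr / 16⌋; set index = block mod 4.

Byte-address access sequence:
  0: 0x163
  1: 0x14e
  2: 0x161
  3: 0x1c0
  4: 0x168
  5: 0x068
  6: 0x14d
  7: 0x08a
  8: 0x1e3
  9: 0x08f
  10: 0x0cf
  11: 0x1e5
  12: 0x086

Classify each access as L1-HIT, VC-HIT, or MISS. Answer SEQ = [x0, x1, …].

SEQ = [MISS, MISS, L1-HIT, MISS, L1-HIT, MISS, VC-HIT, MISS, MISS, L1-HIT, MISS, L1-HIT, VC-HIT]

  [0] addr=0x163 blk=22 s=2: MISS | VC []
  [1] addr=0x14e blk=20 s=0: MISS | VC []
  [2] addr=0x161 blk=22 s=2: L1-HIT | VC []
  [3] addr=0x1c0 blk=28 s=0: MISS | VC [20]
  [4] addr=0x168 blk=22 s=2: L1-HIT | VC [20]
  [5] addr=0x68 blk=6 s=2: MISS | VC [20, 22]
  [6] addr=0x14d blk=20 s=0: VC-HIT | VC [28, 22]
  [7] addr=0x8a blk=8 s=0: MISS | VC [28, 22, 20]
  [8] addr=0x1e3 blk=30 s=2: MISS | VC [28, 22, 20, 6]
  [9] addr=0x8f blk=8 s=0: L1-HIT | VC [28, 22, 20, 6]
  [10] addr=0xcf blk=12 s=0: MISS | VC [28, 22, 20, 6, 8]
  [11] addr=0x1e5 blk=30 s=2: L1-HIT | VC [28, 22, 20, 6, 8]
  [12] addr=0x86 blk=8 s=0: VC-HIT | VC [28, 22, 20, 6, 12]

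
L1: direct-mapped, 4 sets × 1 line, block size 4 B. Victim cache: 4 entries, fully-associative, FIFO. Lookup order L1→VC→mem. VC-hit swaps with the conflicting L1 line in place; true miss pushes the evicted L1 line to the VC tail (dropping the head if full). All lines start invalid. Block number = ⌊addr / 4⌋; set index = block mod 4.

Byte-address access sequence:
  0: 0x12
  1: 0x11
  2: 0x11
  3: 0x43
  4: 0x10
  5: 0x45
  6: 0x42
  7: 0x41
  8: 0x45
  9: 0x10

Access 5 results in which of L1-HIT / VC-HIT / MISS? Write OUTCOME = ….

#0 0x12→b4/s0 MISS; vc=[]
#1 0x11→b4/s0 L1-HIT; vc=[]
#2 0x11→b4/s0 L1-HIT; vc=[]
#3 0x43→b16/s0 MISS; vc=[4]
#4 0x10→b4/s0 VC-HIT; vc=[16]
#5 0x45→b17/s1 MISS; vc=[16]
#6 0x42→b16/s0 VC-HIT; vc=[4]
#7 0x41→b16/s0 L1-HIT; vc=[4]
#8 0x45→b17/s1 L1-HIT; vc=[4]
#9 0x10→b4/s0 VC-HIT; vc=[16]

OUTCOME = MISS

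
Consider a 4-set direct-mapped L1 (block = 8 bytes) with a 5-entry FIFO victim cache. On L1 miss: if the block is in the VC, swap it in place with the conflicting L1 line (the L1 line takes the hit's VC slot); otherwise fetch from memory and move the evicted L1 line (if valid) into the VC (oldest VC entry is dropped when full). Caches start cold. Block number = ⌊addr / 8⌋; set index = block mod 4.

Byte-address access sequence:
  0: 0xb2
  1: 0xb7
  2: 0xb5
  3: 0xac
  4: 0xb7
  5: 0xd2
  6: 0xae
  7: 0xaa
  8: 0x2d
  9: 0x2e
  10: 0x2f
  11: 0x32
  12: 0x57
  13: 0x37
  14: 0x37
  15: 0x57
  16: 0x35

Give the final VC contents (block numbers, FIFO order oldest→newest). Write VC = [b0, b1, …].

VC = [22, 21, 26, 10]

#0 0xb2→b22/s2 MISS; vc=[]
#1 0xb7→b22/s2 L1-HIT; vc=[]
#2 0xb5→b22/s2 L1-HIT; vc=[]
#3 0xac→b21/s1 MISS; vc=[]
#4 0xb7→b22/s2 L1-HIT; vc=[]
#5 0xd2→b26/s2 MISS; vc=[22]
#6 0xae→b21/s1 L1-HIT; vc=[22]
#7 0xaa→b21/s1 L1-HIT; vc=[22]
#8 0x2d→b5/s1 MISS; vc=[22,21]
#9 0x2e→b5/s1 L1-HIT; vc=[22,21]
#10 0x2f→b5/s1 L1-HIT; vc=[22,21]
#11 0x32→b6/s2 MISS; vc=[22,21,26]
#12 0x57→b10/s2 MISS; vc=[22,21,26,6]
#13 0x37→b6/s2 VC-HIT; vc=[22,21,26,10]
#14 0x37→b6/s2 L1-HIT; vc=[22,21,26,10]
#15 0x57→b10/s2 VC-HIT; vc=[22,21,26,6]
#16 0x35→b6/s2 VC-HIT; vc=[22,21,26,10]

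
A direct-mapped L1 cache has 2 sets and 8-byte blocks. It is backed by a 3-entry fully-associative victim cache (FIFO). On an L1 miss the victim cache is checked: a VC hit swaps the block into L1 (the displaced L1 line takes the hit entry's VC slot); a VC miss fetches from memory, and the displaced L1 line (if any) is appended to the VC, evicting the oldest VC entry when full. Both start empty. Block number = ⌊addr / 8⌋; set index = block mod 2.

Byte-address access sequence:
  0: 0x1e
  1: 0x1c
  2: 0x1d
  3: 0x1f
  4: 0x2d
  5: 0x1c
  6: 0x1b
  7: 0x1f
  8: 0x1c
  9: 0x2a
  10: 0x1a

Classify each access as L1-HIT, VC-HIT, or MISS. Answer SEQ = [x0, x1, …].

SEQ = [MISS, L1-HIT, L1-HIT, L1-HIT, MISS, VC-HIT, L1-HIT, L1-HIT, L1-HIT, VC-HIT, VC-HIT]

#0 0x1e→b3/s1 MISS; vc=[]
#1 0x1c→b3/s1 L1-HIT; vc=[]
#2 0x1d→b3/s1 L1-HIT; vc=[]
#3 0x1f→b3/s1 L1-HIT; vc=[]
#4 0x2d→b5/s1 MISS; vc=[3]
#5 0x1c→b3/s1 VC-HIT; vc=[5]
#6 0x1b→b3/s1 L1-HIT; vc=[5]
#7 0x1f→b3/s1 L1-HIT; vc=[5]
#8 0x1c→b3/s1 L1-HIT; vc=[5]
#9 0x2a→b5/s1 VC-HIT; vc=[3]
#10 0x1a→b3/s1 VC-HIT; vc=[5]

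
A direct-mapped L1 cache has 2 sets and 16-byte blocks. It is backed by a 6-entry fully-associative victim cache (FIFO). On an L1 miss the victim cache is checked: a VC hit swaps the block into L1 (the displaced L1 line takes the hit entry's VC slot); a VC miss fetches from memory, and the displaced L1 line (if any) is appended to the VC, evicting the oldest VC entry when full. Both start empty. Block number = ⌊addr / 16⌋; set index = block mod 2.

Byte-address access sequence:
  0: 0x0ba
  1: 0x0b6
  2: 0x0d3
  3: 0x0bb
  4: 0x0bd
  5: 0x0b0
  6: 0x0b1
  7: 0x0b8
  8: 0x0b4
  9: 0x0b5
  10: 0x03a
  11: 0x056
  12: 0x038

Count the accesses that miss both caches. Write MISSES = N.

#0 0xba→b11/s1 MISS; vc=[]
#1 0xb6→b11/s1 L1-HIT; vc=[]
#2 0xd3→b13/s1 MISS; vc=[11]
#3 0xbb→b11/s1 VC-HIT; vc=[13]
#4 0xbd→b11/s1 L1-HIT; vc=[13]
#5 0xb0→b11/s1 L1-HIT; vc=[13]
#6 0xb1→b11/s1 L1-HIT; vc=[13]
#7 0xb8→b11/s1 L1-HIT; vc=[13]
#8 0xb4→b11/s1 L1-HIT; vc=[13]
#9 0xb5→b11/s1 L1-HIT; vc=[13]
#10 0x3a→b3/s1 MISS; vc=[13,11]
#11 0x56→b5/s1 MISS; vc=[13,11,3]
#12 0x38→b3/s1 VC-HIT; vc=[13,11,5]

MISSES = 4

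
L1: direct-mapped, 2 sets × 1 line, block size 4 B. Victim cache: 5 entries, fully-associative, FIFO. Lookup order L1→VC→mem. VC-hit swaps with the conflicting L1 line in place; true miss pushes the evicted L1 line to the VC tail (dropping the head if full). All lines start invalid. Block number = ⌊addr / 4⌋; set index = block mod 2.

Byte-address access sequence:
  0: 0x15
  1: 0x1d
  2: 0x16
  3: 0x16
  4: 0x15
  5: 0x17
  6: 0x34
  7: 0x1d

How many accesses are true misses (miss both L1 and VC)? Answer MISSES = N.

MISSES = 3

0: 0x15 (blk 5, set 1) → MISS  vc=[]
1: 0x1d (blk 7, set 1) → MISS  vc=[5]
2: 0x16 (blk 5, set 1) → VC-HIT  vc=[7]
3: 0x16 (blk 5, set 1) → L1-HIT  vc=[7]
4: 0x15 (blk 5, set 1) → L1-HIT  vc=[7]
5: 0x17 (blk 5, set 1) → L1-HIT  vc=[7]
6: 0x34 (blk 13, set 1) → MISS  vc=[7, 5]
7: 0x1d (blk 7, set 1) → VC-HIT  vc=[13, 5]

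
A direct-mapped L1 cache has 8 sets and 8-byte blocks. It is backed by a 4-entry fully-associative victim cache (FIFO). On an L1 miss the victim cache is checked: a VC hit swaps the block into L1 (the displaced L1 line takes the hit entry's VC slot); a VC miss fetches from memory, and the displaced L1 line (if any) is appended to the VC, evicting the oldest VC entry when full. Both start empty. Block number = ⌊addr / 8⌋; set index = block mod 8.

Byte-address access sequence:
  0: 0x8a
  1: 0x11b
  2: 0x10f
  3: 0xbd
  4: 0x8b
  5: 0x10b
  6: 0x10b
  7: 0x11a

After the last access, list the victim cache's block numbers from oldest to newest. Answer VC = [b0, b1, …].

0: 0x8a (blk 17, set 1) → MISS  vc=[]
1: 0x11b (blk 35, set 3) → MISS  vc=[]
2: 0x10f (blk 33, set 1) → MISS  vc=[17]
3: 0xbd (blk 23, set 7) → MISS  vc=[17]
4: 0x8b (blk 17, set 1) → VC-HIT  vc=[33]
5: 0x10b (blk 33, set 1) → VC-HIT  vc=[17]
6: 0x10b (blk 33, set 1) → L1-HIT  vc=[17]
7: 0x11a (blk 35, set 3) → L1-HIT  vc=[17]

VC = [17]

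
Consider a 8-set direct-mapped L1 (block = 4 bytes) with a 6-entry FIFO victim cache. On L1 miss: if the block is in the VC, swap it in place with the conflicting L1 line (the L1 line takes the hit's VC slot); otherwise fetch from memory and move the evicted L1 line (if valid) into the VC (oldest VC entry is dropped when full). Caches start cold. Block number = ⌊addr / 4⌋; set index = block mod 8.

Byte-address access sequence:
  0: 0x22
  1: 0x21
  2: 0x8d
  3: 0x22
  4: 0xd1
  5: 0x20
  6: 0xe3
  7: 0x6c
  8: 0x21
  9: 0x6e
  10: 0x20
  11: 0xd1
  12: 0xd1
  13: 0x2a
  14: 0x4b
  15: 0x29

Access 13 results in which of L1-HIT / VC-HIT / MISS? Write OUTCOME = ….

OUTCOME = MISS

  [0] addr=0x22 blk=8 s=0: MISS | VC []
  [1] addr=0x21 blk=8 s=0: L1-HIT | VC []
  [2] addr=0x8d blk=35 s=3: MISS | VC []
  [3] addr=0x22 blk=8 s=0: L1-HIT | VC []
  [4] addr=0xd1 blk=52 s=4: MISS | VC []
  [5] addr=0x20 blk=8 s=0: L1-HIT | VC []
  [6] addr=0xe3 blk=56 s=0: MISS | VC [8]
  [7] addr=0x6c blk=27 s=3: MISS | VC [8, 35]
  [8] addr=0x21 blk=8 s=0: VC-HIT | VC [56, 35]
  [9] addr=0x6e blk=27 s=3: L1-HIT | VC [56, 35]
  [10] addr=0x20 blk=8 s=0: L1-HIT | VC [56, 35]
  [11] addr=0xd1 blk=52 s=4: L1-HIT | VC [56, 35]
  [12] addr=0xd1 blk=52 s=4: L1-HIT | VC [56, 35]
  [13] addr=0x2a blk=10 s=2: MISS | VC [56, 35]
  [14] addr=0x4b blk=18 s=2: MISS | VC [56, 35, 10]
  [15] addr=0x29 blk=10 s=2: VC-HIT | VC [56, 35, 18]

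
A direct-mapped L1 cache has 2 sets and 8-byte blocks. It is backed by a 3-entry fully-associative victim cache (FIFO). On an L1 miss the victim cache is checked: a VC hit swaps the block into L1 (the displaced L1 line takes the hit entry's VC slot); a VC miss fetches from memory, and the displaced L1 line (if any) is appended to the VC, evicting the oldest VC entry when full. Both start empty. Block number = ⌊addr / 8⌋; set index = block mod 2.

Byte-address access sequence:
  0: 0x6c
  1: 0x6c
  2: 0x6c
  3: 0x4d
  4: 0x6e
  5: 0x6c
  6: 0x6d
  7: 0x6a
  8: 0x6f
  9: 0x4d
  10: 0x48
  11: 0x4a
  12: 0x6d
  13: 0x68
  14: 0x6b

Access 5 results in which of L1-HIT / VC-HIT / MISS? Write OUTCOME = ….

OUTCOME = L1-HIT

  [0] addr=0x6c blk=13 s=1: MISS | VC []
  [1] addr=0x6c blk=13 s=1: L1-HIT | VC []
  [2] addr=0x6c blk=13 s=1: L1-HIT | VC []
  [3] addr=0x4d blk=9 s=1: MISS | VC [13]
  [4] addr=0x6e blk=13 s=1: VC-HIT | VC [9]
  [5] addr=0x6c blk=13 s=1: L1-HIT | VC [9]
  [6] addr=0x6d blk=13 s=1: L1-HIT | VC [9]
  [7] addr=0x6a blk=13 s=1: L1-HIT | VC [9]
  [8] addr=0x6f blk=13 s=1: L1-HIT | VC [9]
  [9] addr=0x4d blk=9 s=1: VC-HIT | VC [13]
  [10] addr=0x48 blk=9 s=1: L1-HIT | VC [13]
  [11] addr=0x4a blk=9 s=1: L1-HIT | VC [13]
  [12] addr=0x6d blk=13 s=1: VC-HIT | VC [9]
  [13] addr=0x68 blk=13 s=1: L1-HIT | VC [9]
  [14] addr=0x6b blk=13 s=1: L1-HIT | VC [9]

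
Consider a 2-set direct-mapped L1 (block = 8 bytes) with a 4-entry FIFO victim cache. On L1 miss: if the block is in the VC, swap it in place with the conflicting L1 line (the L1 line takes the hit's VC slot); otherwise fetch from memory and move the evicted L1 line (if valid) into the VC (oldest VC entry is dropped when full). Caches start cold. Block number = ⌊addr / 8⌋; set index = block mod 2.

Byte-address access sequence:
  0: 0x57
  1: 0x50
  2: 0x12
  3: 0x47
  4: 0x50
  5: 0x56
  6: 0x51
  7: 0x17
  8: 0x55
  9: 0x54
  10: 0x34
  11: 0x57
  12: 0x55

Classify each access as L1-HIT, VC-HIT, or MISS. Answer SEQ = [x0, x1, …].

0: 0x57 (blk 10, set 0) → MISS  vc=[]
1: 0x50 (blk 10, set 0) → L1-HIT  vc=[]
2: 0x12 (blk 2, set 0) → MISS  vc=[10]
3: 0x47 (blk 8, set 0) → MISS  vc=[10, 2]
4: 0x50 (blk 10, set 0) → VC-HIT  vc=[8, 2]
5: 0x56 (blk 10, set 0) → L1-HIT  vc=[8, 2]
6: 0x51 (blk 10, set 0) → L1-HIT  vc=[8, 2]
7: 0x17 (blk 2, set 0) → VC-HIT  vc=[8, 10]
8: 0x55 (blk 10, set 0) → VC-HIT  vc=[8, 2]
9: 0x54 (blk 10, set 0) → L1-HIT  vc=[8, 2]
10: 0x34 (blk 6, set 0) → MISS  vc=[8, 2, 10]
11: 0x57 (blk 10, set 0) → VC-HIT  vc=[8, 2, 6]
12: 0x55 (blk 10, set 0) → L1-HIT  vc=[8, 2, 6]

SEQ = [MISS, L1-HIT, MISS, MISS, VC-HIT, L1-HIT, L1-HIT, VC-HIT, VC-HIT, L1-HIT, MISS, VC-HIT, L1-HIT]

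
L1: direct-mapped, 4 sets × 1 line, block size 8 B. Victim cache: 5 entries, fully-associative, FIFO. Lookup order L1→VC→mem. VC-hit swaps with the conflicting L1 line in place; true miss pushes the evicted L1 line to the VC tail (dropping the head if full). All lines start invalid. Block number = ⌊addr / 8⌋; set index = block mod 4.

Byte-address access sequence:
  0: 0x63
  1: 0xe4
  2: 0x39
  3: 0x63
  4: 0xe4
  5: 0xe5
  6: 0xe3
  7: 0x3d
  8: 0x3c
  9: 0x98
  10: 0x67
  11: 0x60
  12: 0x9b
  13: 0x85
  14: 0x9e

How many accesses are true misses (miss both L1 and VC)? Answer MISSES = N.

MISSES = 5

#0 0x63→b12/s0 MISS; vc=[]
#1 0xe4→b28/s0 MISS; vc=[12]
#2 0x39→b7/s3 MISS; vc=[12]
#3 0x63→b12/s0 VC-HIT; vc=[28]
#4 0xe4→b28/s0 VC-HIT; vc=[12]
#5 0xe5→b28/s0 L1-HIT; vc=[12]
#6 0xe3→b28/s0 L1-HIT; vc=[12]
#7 0x3d→b7/s3 L1-HIT; vc=[12]
#8 0x3c→b7/s3 L1-HIT; vc=[12]
#9 0x98→b19/s3 MISS; vc=[12,7]
#10 0x67→b12/s0 VC-HIT; vc=[28,7]
#11 0x60→b12/s0 L1-HIT; vc=[28,7]
#12 0x9b→b19/s3 L1-HIT; vc=[28,7]
#13 0x85→b16/s0 MISS; vc=[28,7,12]
#14 0x9e→b19/s3 L1-HIT; vc=[28,7,12]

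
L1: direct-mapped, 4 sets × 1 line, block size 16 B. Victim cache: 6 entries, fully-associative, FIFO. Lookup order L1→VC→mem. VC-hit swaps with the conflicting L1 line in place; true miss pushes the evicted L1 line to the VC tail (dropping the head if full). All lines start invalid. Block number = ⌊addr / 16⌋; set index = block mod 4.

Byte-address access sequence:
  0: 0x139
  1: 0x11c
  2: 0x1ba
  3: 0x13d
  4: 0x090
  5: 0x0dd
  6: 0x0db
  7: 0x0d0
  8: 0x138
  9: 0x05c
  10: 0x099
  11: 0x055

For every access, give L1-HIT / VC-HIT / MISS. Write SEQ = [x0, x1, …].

0: 0x139 (blk 19, set 3) → MISS  vc=[]
1: 0x11c (blk 17, set 1) → MISS  vc=[]
2: 0x1ba (blk 27, set 3) → MISS  vc=[19]
3: 0x13d (blk 19, set 3) → VC-HIT  vc=[27]
4: 0x90 (blk 9, set 1) → MISS  vc=[27, 17]
5: 0xdd (blk 13, set 1) → MISS  vc=[27, 17, 9]
6: 0xdb (blk 13, set 1) → L1-HIT  vc=[27, 17, 9]
7: 0xd0 (blk 13, set 1) → L1-HIT  vc=[27, 17, 9]
8: 0x138 (blk 19, set 3) → L1-HIT  vc=[27, 17, 9]
9: 0x5c (blk 5, set 1) → MISS  vc=[27, 17, 9, 13]
10: 0x99 (blk 9, set 1) → VC-HIT  vc=[27, 17, 5, 13]
11: 0x55 (blk 5, set 1) → VC-HIT  vc=[27, 17, 9, 13]

SEQ = [MISS, MISS, MISS, VC-HIT, MISS, MISS, L1-HIT, L1-HIT, L1-HIT, MISS, VC-HIT, VC-HIT]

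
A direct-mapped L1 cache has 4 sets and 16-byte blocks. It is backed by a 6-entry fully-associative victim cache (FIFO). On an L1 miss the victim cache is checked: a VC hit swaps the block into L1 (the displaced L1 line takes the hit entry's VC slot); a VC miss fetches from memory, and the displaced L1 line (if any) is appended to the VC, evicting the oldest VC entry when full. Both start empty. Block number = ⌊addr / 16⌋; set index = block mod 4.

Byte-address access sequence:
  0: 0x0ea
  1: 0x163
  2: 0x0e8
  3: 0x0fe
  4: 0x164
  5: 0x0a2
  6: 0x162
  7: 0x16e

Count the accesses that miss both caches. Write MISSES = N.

#0 0xea→b14/s2 MISS; vc=[]
#1 0x163→b22/s2 MISS; vc=[14]
#2 0xe8→b14/s2 VC-HIT; vc=[22]
#3 0xfe→b15/s3 MISS; vc=[22]
#4 0x164→b22/s2 VC-HIT; vc=[14]
#5 0xa2→b10/s2 MISS; vc=[14,22]
#6 0x162→b22/s2 VC-HIT; vc=[14,10]
#7 0x16e→b22/s2 L1-HIT; vc=[14,10]

MISSES = 4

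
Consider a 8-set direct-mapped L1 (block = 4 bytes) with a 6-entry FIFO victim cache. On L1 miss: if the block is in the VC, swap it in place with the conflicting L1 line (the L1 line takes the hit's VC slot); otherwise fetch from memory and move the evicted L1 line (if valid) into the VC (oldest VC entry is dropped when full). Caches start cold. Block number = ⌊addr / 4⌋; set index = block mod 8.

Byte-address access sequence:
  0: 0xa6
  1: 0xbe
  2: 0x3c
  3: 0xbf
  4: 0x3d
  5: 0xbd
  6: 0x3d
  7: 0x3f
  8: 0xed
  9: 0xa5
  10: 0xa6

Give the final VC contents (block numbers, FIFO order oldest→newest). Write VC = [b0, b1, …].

VC = [47]

  [0] addr=0xa6 blk=41 s=1: MISS | VC []
  [1] addr=0xbe blk=47 s=7: MISS | VC []
  [2] addr=0x3c blk=15 s=7: MISS | VC [47]
  [3] addr=0xbf blk=47 s=7: VC-HIT | VC [15]
  [4] addr=0x3d blk=15 s=7: VC-HIT | VC [47]
  [5] addr=0xbd blk=47 s=7: VC-HIT | VC [15]
  [6] addr=0x3d blk=15 s=7: VC-HIT | VC [47]
  [7] addr=0x3f blk=15 s=7: L1-HIT | VC [47]
  [8] addr=0xed blk=59 s=3: MISS | VC [47]
  [9] addr=0xa5 blk=41 s=1: L1-HIT | VC [47]
  [10] addr=0xa6 blk=41 s=1: L1-HIT | VC [47]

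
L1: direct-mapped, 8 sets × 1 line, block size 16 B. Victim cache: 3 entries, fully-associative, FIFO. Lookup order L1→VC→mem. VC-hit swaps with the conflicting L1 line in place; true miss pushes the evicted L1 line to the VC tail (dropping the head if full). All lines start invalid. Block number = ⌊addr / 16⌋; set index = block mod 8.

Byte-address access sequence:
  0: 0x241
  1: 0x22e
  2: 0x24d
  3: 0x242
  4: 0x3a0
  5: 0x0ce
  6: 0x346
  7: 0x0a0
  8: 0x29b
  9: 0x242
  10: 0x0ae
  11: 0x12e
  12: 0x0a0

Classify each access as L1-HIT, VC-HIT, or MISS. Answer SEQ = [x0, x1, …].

  [0] addr=0x241 blk=36 s=4: MISS | VC []
  [1] addr=0x22e blk=34 s=2: MISS | VC []
  [2] addr=0x24d blk=36 s=4: L1-HIT | VC []
  [3] addr=0x242 blk=36 s=4: L1-HIT | VC []
  [4] addr=0x3a0 blk=58 s=2: MISS | VC [34]
  [5] addr=0xce blk=12 s=4: MISS | VC [34, 36]
  [6] addr=0x346 blk=52 s=4: MISS | VC [34, 36, 12]
  [7] addr=0xa0 blk=10 s=2: MISS | VC [36, 12, 58]
  [8] addr=0x29b blk=41 s=1: MISS | VC [36, 12, 58]
  [9] addr=0x242 blk=36 s=4: VC-HIT | VC [52, 12, 58]
  [10] addr=0xae blk=10 s=2: L1-HIT | VC [52, 12, 58]
  [11] addr=0x12e blk=18 s=2: MISS | VC [12, 58, 10]
  [12] addr=0xa0 blk=10 s=2: VC-HIT | VC [12, 58, 18]

SEQ = [MISS, MISS, L1-HIT, L1-HIT, MISS, MISS, MISS, MISS, MISS, VC-HIT, L1-HIT, MISS, VC-HIT]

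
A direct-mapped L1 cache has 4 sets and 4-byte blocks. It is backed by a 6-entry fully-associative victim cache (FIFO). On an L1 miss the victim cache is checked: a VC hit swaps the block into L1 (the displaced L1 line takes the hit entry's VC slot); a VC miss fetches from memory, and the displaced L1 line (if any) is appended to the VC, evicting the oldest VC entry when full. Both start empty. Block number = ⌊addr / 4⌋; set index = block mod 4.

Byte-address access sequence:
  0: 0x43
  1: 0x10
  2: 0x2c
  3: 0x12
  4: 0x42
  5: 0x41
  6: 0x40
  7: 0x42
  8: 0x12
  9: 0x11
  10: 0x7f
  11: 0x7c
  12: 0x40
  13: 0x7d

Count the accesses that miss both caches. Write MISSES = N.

MISSES = 4

  [0] addr=0x43 blk=16 s=0: MISS | VC []
  [1] addr=0x10 blk=4 s=0: MISS | VC [16]
  [2] addr=0x2c blk=11 s=3: MISS | VC [16]
  [3] addr=0x12 blk=4 s=0: L1-HIT | VC [16]
  [4] addr=0x42 blk=16 s=0: VC-HIT | VC [4]
  [5] addr=0x41 blk=16 s=0: L1-HIT | VC [4]
  [6] addr=0x40 blk=16 s=0: L1-HIT | VC [4]
  [7] addr=0x42 blk=16 s=0: L1-HIT | VC [4]
  [8] addr=0x12 blk=4 s=0: VC-HIT | VC [16]
  [9] addr=0x11 blk=4 s=0: L1-HIT | VC [16]
  [10] addr=0x7f blk=31 s=3: MISS | VC [16, 11]
  [11] addr=0x7c blk=31 s=3: L1-HIT | VC [16, 11]
  [12] addr=0x40 blk=16 s=0: VC-HIT | VC [4, 11]
  [13] addr=0x7d blk=31 s=3: L1-HIT | VC [4, 11]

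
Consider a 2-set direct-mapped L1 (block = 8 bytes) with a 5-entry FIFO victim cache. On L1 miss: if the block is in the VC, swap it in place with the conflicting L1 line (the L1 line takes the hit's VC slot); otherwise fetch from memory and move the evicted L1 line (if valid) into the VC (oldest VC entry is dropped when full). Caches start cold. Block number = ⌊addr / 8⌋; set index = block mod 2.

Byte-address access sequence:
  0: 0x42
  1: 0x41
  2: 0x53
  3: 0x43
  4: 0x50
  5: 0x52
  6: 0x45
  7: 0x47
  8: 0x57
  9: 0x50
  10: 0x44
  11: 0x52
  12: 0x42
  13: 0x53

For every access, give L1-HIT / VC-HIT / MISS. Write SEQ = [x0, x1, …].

SEQ = [MISS, L1-HIT, MISS, VC-HIT, VC-HIT, L1-HIT, VC-HIT, L1-HIT, VC-HIT, L1-HIT, VC-HIT, VC-HIT, VC-HIT, VC-HIT]

  [0] addr=0x42 blk=8 s=0: MISS | VC []
  [1] addr=0x41 blk=8 s=0: L1-HIT | VC []
  [2] addr=0x53 blk=10 s=0: MISS | VC [8]
  [3] addr=0x43 blk=8 s=0: VC-HIT | VC [10]
  [4] addr=0x50 blk=10 s=0: VC-HIT | VC [8]
  [5] addr=0x52 blk=10 s=0: L1-HIT | VC [8]
  [6] addr=0x45 blk=8 s=0: VC-HIT | VC [10]
  [7] addr=0x47 blk=8 s=0: L1-HIT | VC [10]
  [8] addr=0x57 blk=10 s=0: VC-HIT | VC [8]
  [9] addr=0x50 blk=10 s=0: L1-HIT | VC [8]
  [10] addr=0x44 blk=8 s=0: VC-HIT | VC [10]
  [11] addr=0x52 blk=10 s=0: VC-HIT | VC [8]
  [12] addr=0x42 blk=8 s=0: VC-HIT | VC [10]
  [13] addr=0x53 blk=10 s=0: VC-HIT | VC [8]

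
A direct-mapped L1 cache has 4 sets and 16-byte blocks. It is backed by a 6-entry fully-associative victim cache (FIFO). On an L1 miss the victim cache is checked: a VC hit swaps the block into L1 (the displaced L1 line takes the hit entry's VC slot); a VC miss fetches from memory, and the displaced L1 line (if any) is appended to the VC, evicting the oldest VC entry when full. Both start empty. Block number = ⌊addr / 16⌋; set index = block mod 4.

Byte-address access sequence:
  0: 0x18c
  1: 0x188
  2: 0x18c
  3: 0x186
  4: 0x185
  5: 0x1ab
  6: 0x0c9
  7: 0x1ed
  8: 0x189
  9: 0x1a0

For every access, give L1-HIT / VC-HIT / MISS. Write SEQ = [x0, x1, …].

  [0] addr=0x18c blk=24 s=0: MISS | VC []
  [1] addr=0x188 blk=24 s=0: L1-HIT | VC []
  [2] addr=0x18c blk=24 s=0: L1-HIT | VC []
  [3] addr=0x186 blk=24 s=0: L1-HIT | VC []
  [4] addr=0x185 blk=24 s=0: L1-HIT | VC []
  [5] addr=0x1ab blk=26 s=2: MISS | VC []
  [6] addr=0xc9 blk=12 s=0: MISS | VC [24]
  [7] addr=0x1ed blk=30 s=2: MISS | VC [24, 26]
  [8] addr=0x189 blk=24 s=0: VC-HIT | VC [12, 26]
  [9] addr=0x1a0 blk=26 s=2: VC-HIT | VC [12, 30]

SEQ = [MISS, L1-HIT, L1-HIT, L1-HIT, L1-HIT, MISS, MISS, MISS, VC-HIT, VC-HIT]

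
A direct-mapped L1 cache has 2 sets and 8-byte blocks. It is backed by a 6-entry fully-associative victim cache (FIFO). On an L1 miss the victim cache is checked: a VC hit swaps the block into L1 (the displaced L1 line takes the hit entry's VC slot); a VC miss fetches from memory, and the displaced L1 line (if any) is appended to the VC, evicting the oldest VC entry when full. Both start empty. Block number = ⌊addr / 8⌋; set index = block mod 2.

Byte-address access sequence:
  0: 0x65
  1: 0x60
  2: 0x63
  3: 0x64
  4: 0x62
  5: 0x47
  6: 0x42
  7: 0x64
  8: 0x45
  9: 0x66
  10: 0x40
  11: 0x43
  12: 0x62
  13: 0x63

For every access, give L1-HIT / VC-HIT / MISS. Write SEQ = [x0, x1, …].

SEQ = [MISS, L1-HIT, L1-HIT, L1-HIT, L1-HIT, MISS, L1-HIT, VC-HIT, VC-HIT, VC-HIT, VC-HIT, L1-HIT, VC-HIT, L1-HIT]

  [0] addr=0x65 blk=12 s=0: MISS | VC []
  [1] addr=0x60 blk=12 s=0: L1-HIT | VC []
  [2] addr=0x63 blk=12 s=0: L1-HIT | VC []
  [3] addr=0x64 blk=12 s=0: L1-HIT | VC []
  [4] addr=0x62 blk=12 s=0: L1-HIT | VC []
  [5] addr=0x47 blk=8 s=0: MISS | VC [12]
  [6] addr=0x42 blk=8 s=0: L1-HIT | VC [12]
  [7] addr=0x64 blk=12 s=0: VC-HIT | VC [8]
  [8] addr=0x45 blk=8 s=0: VC-HIT | VC [12]
  [9] addr=0x66 blk=12 s=0: VC-HIT | VC [8]
  [10] addr=0x40 blk=8 s=0: VC-HIT | VC [12]
  [11] addr=0x43 blk=8 s=0: L1-HIT | VC [12]
  [12] addr=0x62 blk=12 s=0: VC-HIT | VC [8]
  [13] addr=0x63 blk=12 s=0: L1-HIT | VC [8]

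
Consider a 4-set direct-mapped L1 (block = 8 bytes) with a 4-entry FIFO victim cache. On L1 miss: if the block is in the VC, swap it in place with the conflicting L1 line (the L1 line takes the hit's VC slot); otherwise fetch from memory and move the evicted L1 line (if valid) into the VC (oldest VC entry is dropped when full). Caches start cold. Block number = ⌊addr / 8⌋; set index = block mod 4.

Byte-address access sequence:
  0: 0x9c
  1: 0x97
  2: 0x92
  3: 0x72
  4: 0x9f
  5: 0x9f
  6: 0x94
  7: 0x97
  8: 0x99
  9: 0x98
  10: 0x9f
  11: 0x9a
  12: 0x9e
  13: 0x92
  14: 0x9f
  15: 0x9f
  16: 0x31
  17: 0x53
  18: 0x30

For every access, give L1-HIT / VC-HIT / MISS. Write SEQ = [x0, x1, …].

0: 0x9c (blk 19, set 3) → MISS  vc=[]
1: 0x97 (blk 18, set 2) → MISS  vc=[]
2: 0x92 (blk 18, set 2) → L1-HIT  vc=[]
3: 0x72 (blk 14, set 2) → MISS  vc=[18]
4: 0x9f (blk 19, set 3) → L1-HIT  vc=[18]
5: 0x9f (blk 19, set 3) → L1-HIT  vc=[18]
6: 0x94 (blk 18, set 2) → VC-HIT  vc=[14]
7: 0x97 (blk 18, set 2) → L1-HIT  vc=[14]
8: 0x99 (blk 19, set 3) → L1-HIT  vc=[14]
9: 0x98 (blk 19, set 3) → L1-HIT  vc=[14]
10: 0x9f (blk 19, set 3) → L1-HIT  vc=[14]
11: 0x9a (blk 19, set 3) → L1-HIT  vc=[14]
12: 0x9e (blk 19, set 3) → L1-HIT  vc=[14]
13: 0x92 (blk 18, set 2) → L1-HIT  vc=[14]
14: 0x9f (blk 19, set 3) → L1-HIT  vc=[14]
15: 0x9f (blk 19, set 3) → L1-HIT  vc=[14]
16: 0x31 (blk 6, set 2) → MISS  vc=[14, 18]
17: 0x53 (blk 10, set 2) → MISS  vc=[14, 18, 6]
18: 0x30 (blk 6, set 2) → VC-HIT  vc=[14, 18, 10]

SEQ = [MISS, MISS, L1-HIT, MISS, L1-HIT, L1-HIT, VC-HIT, L1-HIT, L1-HIT, L1-HIT, L1-HIT, L1-HIT, L1-HIT, L1-HIT, L1-HIT, L1-HIT, MISS, MISS, VC-HIT]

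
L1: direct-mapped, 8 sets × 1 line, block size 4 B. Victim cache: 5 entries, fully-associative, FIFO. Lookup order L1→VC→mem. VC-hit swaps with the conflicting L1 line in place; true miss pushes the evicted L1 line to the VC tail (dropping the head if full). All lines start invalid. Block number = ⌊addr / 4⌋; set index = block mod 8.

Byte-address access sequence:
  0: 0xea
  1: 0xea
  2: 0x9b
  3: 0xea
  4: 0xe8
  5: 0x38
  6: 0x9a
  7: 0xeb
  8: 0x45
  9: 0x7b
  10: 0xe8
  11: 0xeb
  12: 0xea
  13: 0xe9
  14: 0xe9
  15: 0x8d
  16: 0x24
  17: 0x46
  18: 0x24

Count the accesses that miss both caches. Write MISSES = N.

MISSES = 7

  [0] addr=0xea blk=58 s=2: MISS | VC []
  [1] addr=0xea blk=58 s=2: L1-HIT | VC []
  [2] addr=0x9b blk=38 s=6: MISS | VC []
  [3] addr=0xea blk=58 s=2: L1-HIT | VC []
  [4] addr=0xe8 blk=58 s=2: L1-HIT | VC []
  [5] addr=0x38 blk=14 s=6: MISS | VC [38]
  [6] addr=0x9a blk=38 s=6: VC-HIT | VC [14]
  [7] addr=0xeb blk=58 s=2: L1-HIT | VC [14]
  [8] addr=0x45 blk=17 s=1: MISS | VC [14]
  [9] addr=0x7b blk=30 s=6: MISS | VC [14, 38]
  [10] addr=0xe8 blk=58 s=2: L1-HIT | VC [14, 38]
  [11] addr=0xeb blk=58 s=2: L1-HIT | VC [14, 38]
  [12] addr=0xea blk=58 s=2: L1-HIT | VC [14, 38]
  [13] addr=0xe9 blk=58 s=2: L1-HIT | VC [14, 38]
  [14] addr=0xe9 blk=58 s=2: L1-HIT | VC [14, 38]
  [15] addr=0x8d blk=35 s=3: MISS | VC [14, 38]
  [16] addr=0x24 blk=9 s=1: MISS | VC [14, 38, 17]
  [17] addr=0x46 blk=17 s=1: VC-HIT | VC [14, 38, 9]
  [18] addr=0x24 blk=9 s=1: VC-HIT | VC [14, 38, 17]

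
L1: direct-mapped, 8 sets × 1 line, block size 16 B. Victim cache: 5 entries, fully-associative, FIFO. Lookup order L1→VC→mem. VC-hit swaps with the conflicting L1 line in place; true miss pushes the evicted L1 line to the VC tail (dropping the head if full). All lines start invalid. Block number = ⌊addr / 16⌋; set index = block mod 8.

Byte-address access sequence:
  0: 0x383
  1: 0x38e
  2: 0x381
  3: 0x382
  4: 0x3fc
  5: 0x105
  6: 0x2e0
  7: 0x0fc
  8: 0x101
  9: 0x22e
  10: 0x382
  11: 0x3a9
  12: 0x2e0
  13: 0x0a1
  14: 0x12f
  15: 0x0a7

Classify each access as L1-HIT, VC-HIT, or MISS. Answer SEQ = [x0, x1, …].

0: 0x383 (blk 56, set 0) → MISS  vc=[]
1: 0x38e (blk 56, set 0) → L1-HIT  vc=[]
2: 0x381 (blk 56, set 0) → L1-HIT  vc=[]
3: 0x382 (blk 56, set 0) → L1-HIT  vc=[]
4: 0x3fc (blk 63, set 7) → MISS  vc=[]
5: 0x105 (blk 16, set 0) → MISS  vc=[56]
6: 0x2e0 (blk 46, set 6) → MISS  vc=[56]
7: 0xfc (blk 15, set 7) → MISS  vc=[56, 63]
8: 0x101 (blk 16, set 0) → L1-HIT  vc=[56, 63]
9: 0x22e (blk 34, set 2) → MISS  vc=[56, 63]
10: 0x382 (blk 56, set 0) → VC-HIT  vc=[16, 63]
11: 0x3a9 (blk 58, set 2) → MISS  vc=[16, 63, 34]
12: 0x2e0 (blk 46, set 6) → L1-HIT  vc=[16, 63, 34]
13: 0xa1 (blk 10, set 2) → MISS  vc=[16, 63, 34, 58]
14: 0x12f (blk 18, set 2) → MISS  vc=[16, 63, 34, 58, 10]
15: 0xa7 (blk 10, set 2) → VC-HIT  vc=[16, 63, 34, 58, 18]

SEQ = [MISS, L1-HIT, L1-HIT, L1-HIT, MISS, MISS, MISS, MISS, L1-HIT, MISS, VC-HIT, MISS, L1-HIT, MISS, MISS, VC-HIT]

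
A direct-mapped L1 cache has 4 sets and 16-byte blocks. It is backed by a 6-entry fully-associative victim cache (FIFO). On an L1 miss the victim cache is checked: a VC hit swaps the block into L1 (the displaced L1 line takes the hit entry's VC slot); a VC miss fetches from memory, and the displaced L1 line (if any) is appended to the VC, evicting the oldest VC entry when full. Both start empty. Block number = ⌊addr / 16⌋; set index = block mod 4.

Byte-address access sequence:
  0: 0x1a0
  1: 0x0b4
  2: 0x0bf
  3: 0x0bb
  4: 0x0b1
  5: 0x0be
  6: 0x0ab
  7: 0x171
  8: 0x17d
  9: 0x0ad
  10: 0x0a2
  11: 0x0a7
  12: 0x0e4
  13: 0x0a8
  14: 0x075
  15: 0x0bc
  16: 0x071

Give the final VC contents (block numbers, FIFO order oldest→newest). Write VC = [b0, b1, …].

0: 0x1a0 (blk 26, set 2) → MISS  vc=[]
1: 0xb4 (blk 11, set 3) → MISS  vc=[]
2: 0xbf (blk 11, set 3) → L1-HIT  vc=[]
3: 0xbb (blk 11, set 3) → L1-HIT  vc=[]
4: 0xb1 (blk 11, set 3) → L1-HIT  vc=[]
5: 0xbe (blk 11, set 3) → L1-HIT  vc=[]
6: 0xab (blk 10, set 2) → MISS  vc=[26]
7: 0x171 (blk 23, set 3) → MISS  vc=[26, 11]
8: 0x17d (blk 23, set 3) → L1-HIT  vc=[26, 11]
9: 0xad (blk 10, set 2) → L1-HIT  vc=[26, 11]
10: 0xa2 (blk 10, set 2) → L1-HIT  vc=[26, 11]
11: 0xa7 (blk 10, set 2) → L1-HIT  vc=[26, 11]
12: 0xe4 (blk 14, set 2) → MISS  vc=[26, 11, 10]
13: 0xa8 (blk 10, set 2) → VC-HIT  vc=[26, 11, 14]
14: 0x75 (blk 7, set 3) → MISS  vc=[26, 11, 14, 23]
15: 0xbc (blk 11, set 3) → VC-HIT  vc=[26, 7, 14, 23]
16: 0x71 (blk 7, set 3) → VC-HIT  vc=[26, 11, 14, 23]

VC = [26, 11, 14, 23]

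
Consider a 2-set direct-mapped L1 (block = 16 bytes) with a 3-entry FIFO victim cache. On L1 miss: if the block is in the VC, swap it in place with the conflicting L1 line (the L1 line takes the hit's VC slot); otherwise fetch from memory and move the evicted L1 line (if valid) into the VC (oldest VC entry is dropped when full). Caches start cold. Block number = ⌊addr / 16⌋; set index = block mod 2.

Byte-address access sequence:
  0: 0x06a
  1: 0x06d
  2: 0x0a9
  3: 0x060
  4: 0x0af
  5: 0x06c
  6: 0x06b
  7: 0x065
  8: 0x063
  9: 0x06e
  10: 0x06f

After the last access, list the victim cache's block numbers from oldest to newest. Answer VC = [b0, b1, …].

#0 0x6a→b6/s0 MISS; vc=[]
#1 0x6d→b6/s0 L1-HIT; vc=[]
#2 0xa9→b10/s0 MISS; vc=[6]
#3 0x60→b6/s0 VC-HIT; vc=[10]
#4 0xaf→b10/s0 VC-HIT; vc=[6]
#5 0x6c→b6/s0 VC-HIT; vc=[10]
#6 0x6b→b6/s0 L1-HIT; vc=[10]
#7 0x65→b6/s0 L1-HIT; vc=[10]
#8 0x63→b6/s0 L1-HIT; vc=[10]
#9 0x6e→b6/s0 L1-HIT; vc=[10]
#10 0x6f→b6/s0 L1-HIT; vc=[10]

VC = [10]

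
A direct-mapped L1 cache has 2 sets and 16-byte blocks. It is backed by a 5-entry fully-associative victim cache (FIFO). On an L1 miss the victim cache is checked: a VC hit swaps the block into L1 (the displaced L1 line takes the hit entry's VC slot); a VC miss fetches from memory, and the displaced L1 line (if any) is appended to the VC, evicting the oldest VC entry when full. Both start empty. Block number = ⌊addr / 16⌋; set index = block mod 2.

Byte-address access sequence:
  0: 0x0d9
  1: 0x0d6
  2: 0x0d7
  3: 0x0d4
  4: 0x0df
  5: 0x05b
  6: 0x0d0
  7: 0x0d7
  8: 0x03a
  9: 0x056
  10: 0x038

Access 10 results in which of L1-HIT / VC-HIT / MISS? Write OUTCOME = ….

OUTCOME = VC-HIT

  [0] addr=0xd9 blk=13 s=1: MISS | VC []
  [1] addr=0xd6 blk=13 s=1: L1-HIT | VC []
  [2] addr=0xd7 blk=13 s=1: L1-HIT | VC []
  [3] addr=0xd4 blk=13 s=1: L1-HIT | VC []
  [4] addr=0xdf blk=13 s=1: L1-HIT | VC []
  [5] addr=0x5b blk=5 s=1: MISS | VC [13]
  [6] addr=0xd0 blk=13 s=1: VC-HIT | VC [5]
  [7] addr=0xd7 blk=13 s=1: L1-HIT | VC [5]
  [8] addr=0x3a blk=3 s=1: MISS | VC [5, 13]
  [9] addr=0x56 blk=5 s=1: VC-HIT | VC [3, 13]
  [10] addr=0x38 blk=3 s=1: VC-HIT | VC [5, 13]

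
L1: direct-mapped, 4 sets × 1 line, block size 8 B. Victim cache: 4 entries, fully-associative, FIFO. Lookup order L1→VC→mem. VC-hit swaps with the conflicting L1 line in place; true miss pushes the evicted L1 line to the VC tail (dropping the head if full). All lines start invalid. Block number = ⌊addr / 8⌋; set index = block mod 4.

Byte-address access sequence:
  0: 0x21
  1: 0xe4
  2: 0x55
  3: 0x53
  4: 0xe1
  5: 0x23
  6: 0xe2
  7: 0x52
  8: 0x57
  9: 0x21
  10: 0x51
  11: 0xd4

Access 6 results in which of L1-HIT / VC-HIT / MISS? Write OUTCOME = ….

#0 0x21→b4/s0 MISS; vc=[]
#1 0xe4→b28/s0 MISS; vc=[4]
#2 0x55→b10/s2 MISS; vc=[4]
#3 0x53→b10/s2 L1-HIT; vc=[4]
#4 0xe1→b28/s0 L1-HIT; vc=[4]
#5 0x23→b4/s0 VC-HIT; vc=[28]
#6 0xe2→b28/s0 VC-HIT; vc=[4]
#7 0x52→b10/s2 L1-HIT; vc=[4]
#8 0x57→b10/s2 L1-HIT; vc=[4]
#9 0x21→b4/s0 VC-HIT; vc=[28]
#10 0x51→b10/s2 L1-HIT; vc=[28]
#11 0xd4→b26/s2 MISS; vc=[28,10]

OUTCOME = VC-HIT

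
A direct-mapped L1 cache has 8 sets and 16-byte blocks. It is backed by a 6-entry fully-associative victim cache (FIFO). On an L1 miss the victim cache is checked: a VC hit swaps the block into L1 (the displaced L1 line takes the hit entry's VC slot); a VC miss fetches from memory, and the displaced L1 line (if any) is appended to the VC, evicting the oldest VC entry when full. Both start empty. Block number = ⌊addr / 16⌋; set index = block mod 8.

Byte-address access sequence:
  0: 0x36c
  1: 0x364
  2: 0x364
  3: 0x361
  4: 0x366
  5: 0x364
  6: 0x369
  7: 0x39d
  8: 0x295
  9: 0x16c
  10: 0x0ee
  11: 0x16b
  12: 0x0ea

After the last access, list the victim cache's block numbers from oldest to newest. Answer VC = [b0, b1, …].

0: 0x36c (blk 54, set 6) → MISS  vc=[]
1: 0x364 (blk 54, set 6) → L1-HIT  vc=[]
2: 0x364 (blk 54, set 6) → L1-HIT  vc=[]
3: 0x361 (blk 54, set 6) → L1-HIT  vc=[]
4: 0x366 (blk 54, set 6) → L1-HIT  vc=[]
5: 0x364 (blk 54, set 6) → L1-HIT  vc=[]
6: 0x369 (blk 54, set 6) → L1-HIT  vc=[]
7: 0x39d (blk 57, set 1) → MISS  vc=[]
8: 0x295 (blk 41, set 1) → MISS  vc=[57]
9: 0x16c (blk 22, set 6) → MISS  vc=[57, 54]
10: 0xee (blk 14, set 6) → MISS  vc=[57, 54, 22]
11: 0x16b (blk 22, set 6) → VC-HIT  vc=[57, 54, 14]
12: 0xea (blk 14, set 6) → VC-HIT  vc=[57, 54, 22]

VC = [57, 54, 22]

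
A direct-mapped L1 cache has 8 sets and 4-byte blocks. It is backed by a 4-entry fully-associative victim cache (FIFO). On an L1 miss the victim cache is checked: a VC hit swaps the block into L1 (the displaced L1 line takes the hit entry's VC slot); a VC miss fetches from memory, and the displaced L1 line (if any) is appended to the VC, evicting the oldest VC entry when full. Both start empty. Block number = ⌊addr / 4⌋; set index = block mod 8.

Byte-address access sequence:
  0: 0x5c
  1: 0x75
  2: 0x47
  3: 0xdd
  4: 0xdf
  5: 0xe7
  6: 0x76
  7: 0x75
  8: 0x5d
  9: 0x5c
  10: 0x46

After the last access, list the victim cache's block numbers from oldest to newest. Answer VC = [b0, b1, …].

VC = [55, 57]

0: 0x5c (blk 23, set 7) → MISS  vc=[]
1: 0x75 (blk 29, set 5) → MISS  vc=[]
2: 0x47 (blk 17, set 1) → MISS  vc=[]
3: 0xdd (blk 55, set 7) → MISS  vc=[23]
4: 0xdf (blk 55, set 7) → L1-HIT  vc=[23]
5: 0xe7 (blk 57, set 1) → MISS  vc=[23, 17]
6: 0x76 (blk 29, set 5) → L1-HIT  vc=[23, 17]
7: 0x75 (blk 29, set 5) → L1-HIT  vc=[23, 17]
8: 0x5d (blk 23, set 7) → VC-HIT  vc=[55, 17]
9: 0x5c (blk 23, set 7) → L1-HIT  vc=[55, 17]
10: 0x46 (blk 17, set 1) → VC-HIT  vc=[55, 57]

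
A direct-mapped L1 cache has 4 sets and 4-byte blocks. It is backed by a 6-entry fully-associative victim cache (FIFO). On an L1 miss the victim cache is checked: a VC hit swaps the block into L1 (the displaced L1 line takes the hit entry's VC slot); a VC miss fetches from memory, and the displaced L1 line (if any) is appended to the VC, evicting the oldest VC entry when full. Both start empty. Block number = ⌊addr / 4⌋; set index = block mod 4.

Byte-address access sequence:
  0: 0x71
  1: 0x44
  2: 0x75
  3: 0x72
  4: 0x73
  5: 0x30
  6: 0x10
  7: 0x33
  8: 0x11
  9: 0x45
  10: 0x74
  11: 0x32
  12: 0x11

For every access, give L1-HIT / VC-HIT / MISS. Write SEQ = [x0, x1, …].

SEQ = [MISS, MISS, MISS, L1-HIT, L1-HIT, MISS, MISS, VC-HIT, VC-HIT, VC-HIT, VC-HIT, VC-HIT, VC-HIT]

#0 0x71→b28/s0 MISS; vc=[]
#1 0x44→b17/s1 MISS; vc=[]
#2 0x75→b29/s1 MISS; vc=[17]
#3 0x72→b28/s0 L1-HIT; vc=[17]
#4 0x73→b28/s0 L1-HIT; vc=[17]
#5 0x30→b12/s0 MISS; vc=[17,28]
#6 0x10→b4/s0 MISS; vc=[17,28,12]
#7 0x33→b12/s0 VC-HIT; vc=[17,28,4]
#8 0x11→b4/s0 VC-HIT; vc=[17,28,12]
#9 0x45→b17/s1 VC-HIT; vc=[29,28,12]
#10 0x74→b29/s1 VC-HIT; vc=[17,28,12]
#11 0x32→b12/s0 VC-HIT; vc=[17,28,4]
#12 0x11→b4/s0 VC-HIT; vc=[17,28,12]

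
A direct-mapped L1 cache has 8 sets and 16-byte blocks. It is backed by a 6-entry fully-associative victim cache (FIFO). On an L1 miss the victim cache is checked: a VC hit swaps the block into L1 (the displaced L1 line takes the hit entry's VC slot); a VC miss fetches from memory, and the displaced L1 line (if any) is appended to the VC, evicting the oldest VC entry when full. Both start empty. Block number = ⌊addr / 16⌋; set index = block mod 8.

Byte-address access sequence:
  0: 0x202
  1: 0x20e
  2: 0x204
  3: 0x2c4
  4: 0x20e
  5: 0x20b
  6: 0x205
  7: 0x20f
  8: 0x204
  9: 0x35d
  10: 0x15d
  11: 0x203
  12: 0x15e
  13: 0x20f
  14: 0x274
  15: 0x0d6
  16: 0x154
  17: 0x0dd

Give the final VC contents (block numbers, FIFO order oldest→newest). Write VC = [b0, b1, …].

VC = [53, 21]

  [0] addr=0x202 blk=32 s=0: MISS | VC []
  [1] addr=0x20e blk=32 s=0: L1-HIT | VC []
  [2] addr=0x204 blk=32 s=0: L1-HIT | VC []
  [3] addr=0x2c4 blk=44 s=4: MISS | VC []
  [4] addr=0x20e blk=32 s=0: L1-HIT | VC []
  [5] addr=0x20b blk=32 s=0: L1-HIT | VC []
  [6] addr=0x205 blk=32 s=0: L1-HIT | VC []
  [7] addr=0x20f blk=32 s=0: L1-HIT | VC []
  [8] addr=0x204 blk=32 s=0: L1-HIT | VC []
  [9] addr=0x35d blk=53 s=5: MISS | VC []
  [10] addr=0x15d blk=21 s=5: MISS | VC [53]
  [11] addr=0x203 blk=32 s=0: L1-HIT | VC [53]
  [12] addr=0x15e blk=21 s=5: L1-HIT | VC [53]
  [13] addr=0x20f blk=32 s=0: L1-HIT | VC [53]
  [14] addr=0x274 blk=39 s=7: MISS | VC [53]
  [15] addr=0xd6 blk=13 s=5: MISS | VC [53, 21]
  [16] addr=0x154 blk=21 s=5: VC-HIT | VC [53, 13]
  [17] addr=0xdd blk=13 s=5: VC-HIT | VC [53, 21]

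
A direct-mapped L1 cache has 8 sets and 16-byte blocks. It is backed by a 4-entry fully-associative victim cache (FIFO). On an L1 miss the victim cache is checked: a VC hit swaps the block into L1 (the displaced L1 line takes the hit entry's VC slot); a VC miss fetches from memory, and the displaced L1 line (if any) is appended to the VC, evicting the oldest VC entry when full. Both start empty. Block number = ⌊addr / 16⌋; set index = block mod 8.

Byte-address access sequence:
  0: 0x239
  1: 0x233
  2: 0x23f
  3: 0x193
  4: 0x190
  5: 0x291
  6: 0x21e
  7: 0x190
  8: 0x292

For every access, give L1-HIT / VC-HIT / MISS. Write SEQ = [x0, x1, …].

SEQ = [MISS, L1-HIT, L1-HIT, MISS, L1-HIT, MISS, MISS, VC-HIT, VC-HIT]

  [0] addr=0x239 blk=35 s=3: MISS | VC []
  [1] addr=0x233 blk=35 s=3: L1-HIT | VC []
  [2] addr=0x23f blk=35 s=3: L1-HIT | VC []
  [3] addr=0x193 blk=25 s=1: MISS | VC []
  [4] addr=0x190 blk=25 s=1: L1-HIT | VC []
  [5] addr=0x291 blk=41 s=1: MISS | VC [25]
  [6] addr=0x21e blk=33 s=1: MISS | VC [25, 41]
  [7] addr=0x190 blk=25 s=1: VC-HIT | VC [33, 41]
  [8] addr=0x292 blk=41 s=1: VC-HIT | VC [33, 25]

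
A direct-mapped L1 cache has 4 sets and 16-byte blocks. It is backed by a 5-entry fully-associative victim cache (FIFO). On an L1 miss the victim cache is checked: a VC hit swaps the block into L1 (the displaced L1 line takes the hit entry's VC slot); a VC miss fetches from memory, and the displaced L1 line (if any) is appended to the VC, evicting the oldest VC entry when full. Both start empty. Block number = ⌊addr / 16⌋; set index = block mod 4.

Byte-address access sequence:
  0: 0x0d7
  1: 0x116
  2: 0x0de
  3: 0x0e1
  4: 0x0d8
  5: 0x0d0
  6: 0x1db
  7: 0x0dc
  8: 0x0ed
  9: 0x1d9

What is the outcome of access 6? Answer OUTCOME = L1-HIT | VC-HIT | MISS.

0: 0xd7 (blk 13, set 1) → MISS  vc=[]
1: 0x116 (blk 17, set 1) → MISS  vc=[13]
2: 0xde (blk 13, set 1) → VC-HIT  vc=[17]
3: 0xe1 (blk 14, set 2) → MISS  vc=[17]
4: 0xd8 (blk 13, set 1) → L1-HIT  vc=[17]
5: 0xd0 (blk 13, set 1) → L1-HIT  vc=[17]
6: 0x1db (blk 29, set 1) → MISS  vc=[17, 13]
7: 0xdc (blk 13, set 1) → VC-HIT  vc=[17, 29]
8: 0xed (blk 14, set 2) → L1-HIT  vc=[17, 29]
9: 0x1d9 (blk 29, set 1) → VC-HIT  vc=[17, 13]

OUTCOME = MISS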